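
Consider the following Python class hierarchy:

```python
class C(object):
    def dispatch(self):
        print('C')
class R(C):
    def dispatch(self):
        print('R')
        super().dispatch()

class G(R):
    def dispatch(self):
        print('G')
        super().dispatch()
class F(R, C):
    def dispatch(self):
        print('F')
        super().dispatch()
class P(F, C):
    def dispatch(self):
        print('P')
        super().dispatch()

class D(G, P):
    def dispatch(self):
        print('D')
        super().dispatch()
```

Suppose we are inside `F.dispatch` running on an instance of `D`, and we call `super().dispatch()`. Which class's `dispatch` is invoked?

L[D] = D + merge(L[G], L[P], [G P])
  take G:  [G R C object] + [P F R C object] + [G P]
  take P:  [R C object] + [P F R C object] + [P]
  take F:  [R C object] + [F R C object]
  take R:  [R C object] + [R C object]
  take C:  [C object] + [C object]
  take object:  [object] + [object]
MRO: D G P F R C object
super() in F.dispatch on a D instance goes to the class after F in D's MRO: R.

R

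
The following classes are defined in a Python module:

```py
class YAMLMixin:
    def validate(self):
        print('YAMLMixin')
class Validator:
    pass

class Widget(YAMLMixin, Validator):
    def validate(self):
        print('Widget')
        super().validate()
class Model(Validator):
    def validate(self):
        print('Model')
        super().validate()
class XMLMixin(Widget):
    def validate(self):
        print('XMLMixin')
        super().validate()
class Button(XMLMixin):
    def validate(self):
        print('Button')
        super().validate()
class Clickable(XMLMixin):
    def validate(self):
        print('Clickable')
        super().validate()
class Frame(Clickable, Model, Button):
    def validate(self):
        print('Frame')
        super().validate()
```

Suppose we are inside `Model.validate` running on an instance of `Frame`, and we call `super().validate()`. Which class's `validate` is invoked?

L[Frame] = Frame + merge(L[Clickable], L[Model], L[Button], [Clickable Model Button])
  take Clickable:  [Clickable XMLMixin Widget YAMLMixin Validator object] + [Model Validator object] + [Button XMLMixin Widget YAMLMixin Validator object] + [Clickable Model Button]
  take Model:  [XMLMixin Widget YAMLMixin Validator object] + [Model Validator object] + [Button XMLMixin Widget YAMLMixin Validator object] + [Model Button]
  take Button:  [XMLMixin Widget YAMLMixin Validator object] + [Validator object] + [Button XMLMixin Widget YAMLMixin Validator object] + [Button]
  take XMLMixin:  [XMLMixin Widget YAMLMixin Validator object] + [Validator object] + [XMLMixin Widget YAMLMixin Validator object]
  take Widget:  [Widget YAMLMixin Validator object] + [Validator object] + [Widget YAMLMixin Validator object]
  take YAMLMixin:  [YAMLMixin Validator object] + [Validator object] + [YAMLMixin Validator object]
  take Validator:  [Validator object] + [Validator object] + [Validator object]
  take object:  [object] + [object] + [object]
MRO: Frame Clickable Model Button XMLMixin Widget YAMLMixin Validator object
super() in Model.validate on a Frame instance goes to the class after Model in Frame's MRO: Button.

Button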